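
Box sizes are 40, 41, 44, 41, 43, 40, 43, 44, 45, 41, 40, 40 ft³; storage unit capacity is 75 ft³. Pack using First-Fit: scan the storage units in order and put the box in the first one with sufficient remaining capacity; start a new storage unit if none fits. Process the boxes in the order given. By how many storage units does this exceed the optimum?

0

First-Fit: [40] [41] [44] [41] [43] [40] [43] [44] [45] [41] [40] [40] → 12 storage units.
12 boxes exceed 37.5 ft³ (half the capacity), and no two of those can share a storage unit, so at least 12 storage units are needed.
So 12 is already optimal.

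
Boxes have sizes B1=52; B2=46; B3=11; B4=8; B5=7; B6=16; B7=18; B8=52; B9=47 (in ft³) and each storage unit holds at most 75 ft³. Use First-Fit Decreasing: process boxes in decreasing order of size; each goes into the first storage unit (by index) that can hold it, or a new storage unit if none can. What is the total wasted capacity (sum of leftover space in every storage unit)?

Sorted descending: 52, 52, 47, 46, 18, 16, 11, 8, 7.
Put 52 ft³ in storage unit 1; 23 ft³ remain.
Put 52 ft³ in storage unit 2; 23 ft³ remain.
Put 47 ft³ in storage unit 3; 28 ft³ remain.
Put 46 ft³ in storage unit 4; 29 ft³ remain.
Put 18 ft³ in storage unit 1; 5 ft³ remain.
Put 16 ft³ in storage unit 2; 7 ft³ remain.
Put 11 ft³ in storage unit 3; 17 ft³ remain.
Put 8 ft³ in storage unit 3; 9 ft³ remain.
Put 7 ft³ in storage unit 2; 0 ft³ remain.
4 storage units × 75 ft³ = 300 ft³; used 257 ft³; unused 43 ft³.

43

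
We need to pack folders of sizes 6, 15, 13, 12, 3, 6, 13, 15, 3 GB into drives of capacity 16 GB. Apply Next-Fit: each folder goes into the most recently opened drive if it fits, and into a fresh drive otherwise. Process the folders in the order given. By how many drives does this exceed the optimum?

Next-Fit: [6] [15] [13] [12,3] [6] [13] [15] [3] → 8 drives.
Total size 86 GB; any packing needs at least ⌈86/16⌉ = 6 drives.
An optimal packing achieves that bound: [15] [15] [13,3] [13,3] [12] [6,6] → 6 drives.
Excess: 8 − 6 = 2.

2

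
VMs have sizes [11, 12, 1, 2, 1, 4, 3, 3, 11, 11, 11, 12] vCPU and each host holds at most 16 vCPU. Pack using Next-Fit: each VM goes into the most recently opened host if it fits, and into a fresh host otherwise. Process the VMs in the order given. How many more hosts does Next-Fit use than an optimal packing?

Next-Fit: [11] [12,1,2,1] [4,3,3] [11] [11] [11] [12] → 7 hosts.
Total size 82 vCPU; any packing needs at least ⌈82/16⌉ = 6 hosts.
An optimal packing achieves that bound: [12,4] [12,3,1] [11,3,2] [11,1] [11] [11] → 6 hosts.
Excess: 7 − 6 = 1.

1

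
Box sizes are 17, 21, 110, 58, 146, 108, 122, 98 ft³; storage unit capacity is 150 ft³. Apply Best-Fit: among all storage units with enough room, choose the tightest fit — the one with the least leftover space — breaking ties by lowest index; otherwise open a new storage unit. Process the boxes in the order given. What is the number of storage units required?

6

storage unit 1: place 17 ft³, 133 ft³ left
storage unit 1: place 21 ft³, 112 ft³ left
storage unit 1: place 110 ft³, 2 ft³ left
storage unit 2: place 58 ft³, 92 ft³ left
storage unit 3: place 146 ft³, 4 ft³ left
storage unit 4: place 108 ft³, 42 ft³ left
storage unit 5: place 122 ft³, 28 ft³ left
storage unit 6: place 98 ft³, 52 ft³ left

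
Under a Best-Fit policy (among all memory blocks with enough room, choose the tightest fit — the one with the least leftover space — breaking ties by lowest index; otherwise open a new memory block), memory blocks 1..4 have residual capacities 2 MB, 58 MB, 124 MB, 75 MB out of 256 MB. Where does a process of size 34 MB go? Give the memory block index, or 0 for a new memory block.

Memory blocks with room: memory block 2 (58 MB), memory block 3 (124 MB), memory block 4 (75 MB).
Tightest fit is memory block 2 with 58 MB free.

2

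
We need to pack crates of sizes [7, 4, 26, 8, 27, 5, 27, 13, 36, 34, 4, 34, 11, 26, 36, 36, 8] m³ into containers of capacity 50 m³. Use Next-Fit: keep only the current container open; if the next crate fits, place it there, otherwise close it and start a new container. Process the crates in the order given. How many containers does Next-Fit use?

9 containers

container 1: place 7 m³, 43 m³ left
container 1: place 4 m³, 39 m³ left
container 1: place 26 m³, 13 m³ left
container 1: place 8 m³, 5 m³ left
container 2: place 27 m³, 23 m³ left
container 2: place 5 m³, 18 m³ left
container 3: place 27 m³, 23 m³ left
container 3: place 13 m³, 10 m³ left
container 4: place 36 m³, 14 m³ left
container 5: place 34 m³, 16 m³ left
container 5: place 4 m³, 12 m³ left
container 6: place 34 m³, 16 m³ left
container 6: place 11 m³, 5 m³ left
container 7: place 26 m³, 24 m³ left
container 8: place 36 m³, 14 m³ left
container 9: place 36 m³, 14 m³ left
container 9: place 8 m³, 6 m³ left
Final containers: [7,4,26,8] [27,5] [27,13] [36] [34,4] [34,11] [26] [36] [36,8].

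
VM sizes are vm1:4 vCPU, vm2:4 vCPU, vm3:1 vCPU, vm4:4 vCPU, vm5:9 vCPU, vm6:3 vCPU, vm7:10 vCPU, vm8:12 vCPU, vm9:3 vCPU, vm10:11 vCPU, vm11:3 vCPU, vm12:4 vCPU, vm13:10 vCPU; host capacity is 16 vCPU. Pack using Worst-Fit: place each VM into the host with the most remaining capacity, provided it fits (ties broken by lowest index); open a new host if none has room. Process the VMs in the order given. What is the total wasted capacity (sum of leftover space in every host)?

vm1 (4 vCPU) → host 1 (remaining 12 vCPU)
vm2 (4 vCPU) → host 1 (remaining 8 vCPU)
vm3 (1 vCPU) → host 1 (remaining 7 vCPU)
vm4 (4 vCPU) → host 1 (remaining 3 vCPU)
vm5 (9 vCPU) → host 2 (remaining 7 vCPU)
vm6 (3 vCPU) → host 2 (remaining 4 vCPU)
vm7 (10 vCPU) → host 3 (remaining 6 vCPU)
vm8 (12 vCPU) → host 4 (remaining 4 vCPU)
vm9 (3 vCPU) → host 3 (remaining 3 vCPU)
vm10 (11 vCPU) → host 5 (remaining 5 vCPU)
vm11 (3 vCPU) → host 5 (remaining 2 vCPU)
vm12 (4 vCPU) → host 2 (remaining 0 vCPU)
vm13 (10 vCPU) → host 6 (remaining 6 vCPU)
6 hosts × 16 vCPU = 96 vCPU; used 78 vCPU; unused 18 vCPU.

18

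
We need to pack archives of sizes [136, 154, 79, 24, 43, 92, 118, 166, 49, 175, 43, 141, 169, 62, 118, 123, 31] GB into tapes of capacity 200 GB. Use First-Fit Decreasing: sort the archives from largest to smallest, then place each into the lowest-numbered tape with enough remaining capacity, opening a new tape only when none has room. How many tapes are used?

10 tapes

Sorted descending: 175, 169, 166, 154, 141, 136, 123, 118, 118, 92, 79, 62, 49, 43, 43, 31, 24.
Put 175 GB in tape 1; 25 GB remain.
Put 169 GB in tape 2; 31 GB remain.
Put 166 GB in tape 3; 34 GB remain.
Put 154 GB in tape 4; 46 GB remain.
Put 141 GB in tape 5; 59 GB remain.
Put 136 GB in tape 6; 64 GB remain.
Put 123 GB in tape 7; 77 GB remain.
Put 118 GB in tape 8; 82 GB remain.
Put 118 GB in tape 9; 82 GB remain.
Put 92 GB in tape 10; 108 GB remain.
Put 79 GB in tape 8; 3 GB remain.
Put 62 GB in tape 6; 2 GB remain.
Put 49 GB in tape 5; 10 GB remain.
Put 43 GB in tape 4; 3 GB remain.
Put 43 GB in tape 7; 34 GB remain.
Put 31 GB in tape 2; 0 GB remain.
Put 24 GB in tape 1; 1 GB remain.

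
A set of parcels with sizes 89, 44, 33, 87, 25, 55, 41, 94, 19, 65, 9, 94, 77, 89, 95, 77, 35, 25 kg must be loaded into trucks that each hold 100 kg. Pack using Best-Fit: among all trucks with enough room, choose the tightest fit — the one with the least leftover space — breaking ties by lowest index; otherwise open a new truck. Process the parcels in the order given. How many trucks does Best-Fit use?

truck 1: place 89 kg, 11 kg left
truck 2: place 44 kg, 56 kg left
truck 2: place 33 kg, 23 kg left
truck 3: place 87 kg, 13 kg left
truck 4: place 25 kg, 75 kg left
truck 4: place 55 kg, 20 kg left
truck 5: place 41 kg, 59 kg left
truck 6: place 94 kg, 6 kg left
truck 4: place 19 kg, 1 kg left
truck 7: place 65 kg, 35 kg left
truck 1: place 9 kg, 2 kg left
truck 8: place 94 kg, 6 kg left
truck 9: place 77 kg, 23 kg left
truck 10: place 89 kg, 11 kg left
truck 11: place 95 kg, 5 kg left
truck 12: place 77 kg, 23 kg left
truck 7: place 35 kg, 0 kg left
truck 5: place 25 kg, 34 kg left
Final trucks: [89,9] [44,33] [87] [25,55,19] [41,25] [94] [65,35] [94] [77] [89] [95] [77].

12 trucks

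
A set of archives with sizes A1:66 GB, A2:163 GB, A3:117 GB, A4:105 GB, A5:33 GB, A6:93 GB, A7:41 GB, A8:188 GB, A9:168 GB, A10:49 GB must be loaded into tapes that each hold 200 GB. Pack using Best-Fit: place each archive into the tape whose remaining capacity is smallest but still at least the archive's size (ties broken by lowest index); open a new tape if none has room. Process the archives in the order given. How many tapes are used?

tape 1: place A1 (66 GB), 134 GB left
tape 2: place A2 (163 GB), 37 GB left
tape 1: place A3 (117 GB), 17 GB left
tape 3: place A4 (105 GB), 95 GB left
tape 2: place A5 (33 GB), 4 GB left
tape 3: place A6 (93 GB), 2 GB left
tape 4: place A7 (41 GB), 159 GB left
tape 5: place A8 (188 GB), 12 GB left
tape 6: place A9 (168 GB), 32 GB left
tape 4: place A10 (49 GB), 110 GB left
Final tapes: [66,117] [163,33] [105,93] [41,49] [188] [168].

6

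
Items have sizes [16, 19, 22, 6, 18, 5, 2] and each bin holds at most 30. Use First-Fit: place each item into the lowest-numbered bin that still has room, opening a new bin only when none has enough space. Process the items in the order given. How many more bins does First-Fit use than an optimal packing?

0

First-Fit: [16,6,5,2] [19] [22] [18] → 4 bins.
4 items exceed 15 (half the capacity), and no two of those can share a bin, so at least 4 bins are needed.
So 4 is already optimal.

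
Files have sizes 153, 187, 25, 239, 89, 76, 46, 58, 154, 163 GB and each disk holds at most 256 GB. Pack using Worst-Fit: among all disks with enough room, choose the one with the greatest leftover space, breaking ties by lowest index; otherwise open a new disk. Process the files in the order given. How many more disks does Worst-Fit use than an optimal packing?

1

Worst-Fit: [153,25,58] [187] [239] [89,76,46] [154] [163] → 6 disks.
Total size 1190 GB; any packing needs at least ⌈1190/256⌉ = 5 disks.
An optimal packing achieves that bound: [239] [187,58] [163,89] [154,76,25] [153,46] → 5 disks.
Excess: 6 − 5 = 1.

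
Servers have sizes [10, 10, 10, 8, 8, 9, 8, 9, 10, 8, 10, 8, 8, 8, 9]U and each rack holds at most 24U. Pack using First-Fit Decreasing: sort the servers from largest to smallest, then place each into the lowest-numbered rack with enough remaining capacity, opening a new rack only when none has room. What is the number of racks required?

7

Sorted descending: 10, 10, 10, 10, 10, 9, 9, 9, 8, 8, 8, 8, 8, 8, 8.
Put 10U in rack 1; 14U remain.
Put 10U in rack 1; 4U remain.
Put 10U in rack 2; 14U remain.
Put 10U in rack 2; 4U remain.
Put 10U in rack 3; 14U remain.
Put 9U in rack 3; 5U remain.
Put 9U in rack 4; 15U remain.
Put 9U in rack 4; 6U remain.
Put 8U in rack 5; 16U remain.
Put 8U in rack 5; 8U remain.
Put 8U in rack 5; 0U remain.
Put 8U in rack 6; 16U remain.
Put 8U in rack 6; 8U remain.
Put 8U in rack 6; 0U remain.
Put 8U in rack 7; 16U remain.
Final racks: [10,10] [10,10] [10,9] [9,9] [8,8,8] [8,8,8] [8].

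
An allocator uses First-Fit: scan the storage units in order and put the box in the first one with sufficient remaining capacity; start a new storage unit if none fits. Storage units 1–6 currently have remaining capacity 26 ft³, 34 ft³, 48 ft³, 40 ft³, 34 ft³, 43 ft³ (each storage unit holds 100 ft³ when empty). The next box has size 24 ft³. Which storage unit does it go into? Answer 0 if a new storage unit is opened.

Storage units with room: storage unit 1 (26 ft³), storage unit 2 (34 ft³), storage unit 3 (48 ft³), storage unit 4 (40 ft³), storage unit 5 (34 ft³), storage unit 6 (43 ft³).
The first with room is storage unit 1.

1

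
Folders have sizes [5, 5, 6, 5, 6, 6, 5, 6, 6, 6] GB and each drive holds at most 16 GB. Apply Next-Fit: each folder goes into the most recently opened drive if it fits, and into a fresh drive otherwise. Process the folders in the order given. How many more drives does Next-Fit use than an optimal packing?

1

Next-Fit: [5,5,6] [5,6] [6,5] [6,6] [6] → 5 drives.
Total size 56 GB; any packing needs at least ⌈56/16⌉ = 4 drives.
An optimal packing achieves that bound: [6,6] [6,6] [6,5,5] [6,5,5] → 4 drives.
Excess: 5 − 4 = 1.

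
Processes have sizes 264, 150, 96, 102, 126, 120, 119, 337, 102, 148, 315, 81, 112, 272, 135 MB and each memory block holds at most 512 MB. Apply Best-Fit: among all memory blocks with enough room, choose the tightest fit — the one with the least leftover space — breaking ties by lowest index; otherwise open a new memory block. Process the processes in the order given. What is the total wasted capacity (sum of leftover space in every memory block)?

Put 264 MB in memory block 1; 248 MB remain.
Put 150 MB in memory block 1; 98 MB remain.
Put 96 MB in memory block 1; 2 MB remain.
Put 102 MB in memory block 2; 410 MB remain.
Put 126 MB in memory block 2; 284 MB remain.
Put 120 MB in memory block 2; 164 MB remain.
Put 119 MB in memory block 2; 45 MB remain.
Put 337 MB in memory block 3; 175 MB remain.
Put 102 MB in memory block 3; 73 MB remain.
Put 148 MB in memory block 4; 364 MB remain.
Put 315 MB in memory block 4; 49 MB remain.
Put 81 MB in memory block 5; 431 MB remain.
Put 112 MB in memory block 5; 319 MB remain.
Put 272 MB in memory block 5; 47 MB remain.
Put 135 MB in memory block 6; 377 MB remain.
6 memory blocks × 512 MB = 3072 MB; used 2479 MB; unused 593 MB.

593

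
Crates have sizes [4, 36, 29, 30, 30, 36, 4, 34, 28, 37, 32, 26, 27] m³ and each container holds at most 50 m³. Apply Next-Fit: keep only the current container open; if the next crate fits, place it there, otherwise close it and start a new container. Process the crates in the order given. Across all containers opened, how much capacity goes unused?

container 1: place 4 m³, 46 m³ left
container 1: place 36 m³, 10 m³ left
container 2: place 29 m³, 21 m³ left
container 3: place 30 m³, 20 m³ left
container 4: place 30 m³, 20 m³ left
container 5: place 36 m³, 14 m³ left
container 5: place 4 m³, 10 m³ left
container 6: place 34 m³, 16 m³ left
container 7: place 28 m³, 22 m³ left
container 8: place 37 m³, 13 m³ left
container 9: place 32 m³, 18 m³ left
container 10: place 26 m³, 24 m³ left
container 11: place 27 m³, 23 m³ left
11 containers × 50 m³ = 550 m³; used 353 m³; unused 197 m³.

197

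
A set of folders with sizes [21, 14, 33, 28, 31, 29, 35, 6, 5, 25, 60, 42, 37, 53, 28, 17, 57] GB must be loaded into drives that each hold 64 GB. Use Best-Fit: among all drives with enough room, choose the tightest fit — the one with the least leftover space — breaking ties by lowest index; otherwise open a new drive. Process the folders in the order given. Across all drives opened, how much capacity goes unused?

21 GB → drive 1 (remaining 43 GB)
14 GB → drive 1 (remaining 29 GB)
33 GB → drive 2 (remaining 31 GB)
28 GB → drive 1 (remaining 1 GB)
31 GB → drive 2 (remaining 0 GB)
29 GB → drive 3 (remaining 35 GB)
35 GB → drive 3 (remaining 0 GB)
6 GB → drive 4 (remaining 58 GB)
5 GB → drive 4 (remaining 53 GB)
25 GB → drive 4 (remaining 28 GB)
60 GB → drive 5 (remaining 4 GB)
42 GB → drive 6 (remaining 22 GB)
37 GB → drive 7 (remaining 27 GB)
53 GB → drive 8 (remaining 11 GB)
28 GB → drive 4 (remaining 0 GB)
17 GB → drive 6 (remaining 5 GB)
57 GB → drive 9 (remaining 7 GB)
9 drives × 64 GB = 576 GB; used 521 GB; unused 55 GB.

55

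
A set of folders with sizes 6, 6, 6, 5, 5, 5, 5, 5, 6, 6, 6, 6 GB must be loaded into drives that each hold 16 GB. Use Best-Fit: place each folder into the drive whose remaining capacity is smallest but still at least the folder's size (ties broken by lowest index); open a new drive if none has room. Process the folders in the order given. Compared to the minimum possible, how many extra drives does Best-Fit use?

Best-Fit: [6,6] [6,5,5] [5,5,5] [6,6] [6,6] → 5 drives.
Total size 67 GB; any packing needs at least ⌈67/16⌉ = 5 drives.
So 5 is already optimal.

0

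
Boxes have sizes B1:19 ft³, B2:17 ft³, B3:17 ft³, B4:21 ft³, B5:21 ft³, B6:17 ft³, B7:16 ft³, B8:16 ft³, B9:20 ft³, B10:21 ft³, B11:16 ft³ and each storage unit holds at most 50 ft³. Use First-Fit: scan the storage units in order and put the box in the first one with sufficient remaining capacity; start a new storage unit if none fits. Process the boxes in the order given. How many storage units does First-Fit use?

Put B1 (19 ft³) in storage unit 1; 31 ft³ remain.
Put B2 (17 ft³) in storage unit 1; 14 ft³ remain.
Put B3 (17 ft³) in storage unit 2; 33 ft³ remain.
Put B4 (21 ft³) in storage unit 2; 12 ft³ remain.
Put B5 (21 ft³) in storage unit 3; 29 ft³ remain.
Put B6 (17 ft³) in storage unit 3; 12 ft³ remain.
Put B7 (16 ft³) in storage unit 4; 34 ft³ remain.
Put B8 (16 ft³) in storage unit 4; 18 ft³ remain.
Put B9 (20 ft³) in storage unit 5; 30 ft³ remain.
Put B10 (21 ft³) in storage unit 5; 9 ft³ remain.
Put B11 (16 ft³) in storage unit 4; 2 ft³ remain.

5 storage units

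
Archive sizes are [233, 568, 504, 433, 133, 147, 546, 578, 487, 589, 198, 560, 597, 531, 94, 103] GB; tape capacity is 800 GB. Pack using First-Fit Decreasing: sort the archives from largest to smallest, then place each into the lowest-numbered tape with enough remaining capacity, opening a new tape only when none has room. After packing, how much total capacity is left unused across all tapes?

1699

Sorted descending: 597, 589, 578, 568, 560, 546, 531, 504, 487, 433, 233, 198, 147, 133, 103, 94.
tape 1: place 597 GB, 203 GB left
tape 2: place 589 GB, 211 GB left
tape 3: place 578 GB, 222 GB left
tape 4: place 568 GB, 232 GB left
tape 5: place 560 GB, 240 GB left
tape 6: place 546 GB, 254 GB left
tape 7: place 531 GB, 269 GB left
tape 8: place 504 GB, 296 GB left
tape 9: place 487 GB, 313 GB left
tape 10: place 433 GB, 367 GB left
tape 5: place 233 GB, 7 GB left
tape 1: place 198 GB, 5 GB left
tape 2: place 147 GB, 64 GB left
tape 3: place 133 GB, 89 GB left
tape 4: place 103 GB, 129 GB left
tape 4: place 94 GB, 35 GB left
10 tapes × 800 GB = 8000 GB; used 6301 GB; unused 1699 GB.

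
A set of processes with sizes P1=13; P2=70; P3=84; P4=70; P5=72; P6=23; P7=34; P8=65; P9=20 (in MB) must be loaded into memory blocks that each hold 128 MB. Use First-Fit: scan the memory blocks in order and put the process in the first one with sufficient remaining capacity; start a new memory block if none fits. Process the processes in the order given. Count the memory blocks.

5

Put P1 (13 MB) in memory block 1; 115 MB remain.
Put P2 (70 MB) in memory block 1; 45 MB remain.
Put P3 (84 MB) in memory block 2; 44 MB remain.
Put P4 (70 MB) in memory block 3; 58 MB remain.
Put P5 (72 MB) in memory block 4; 56 MB remain.
Put P6 (23 MB) in memory block 1; 22 MB remain.
Put P7 (34 MB) in memory block 2; 10 MB remain.
Put P8 (65 MB) in memory block 5; 63 MB remain.
Put P9 (20 MB) in memory block 1; 2 MB remain.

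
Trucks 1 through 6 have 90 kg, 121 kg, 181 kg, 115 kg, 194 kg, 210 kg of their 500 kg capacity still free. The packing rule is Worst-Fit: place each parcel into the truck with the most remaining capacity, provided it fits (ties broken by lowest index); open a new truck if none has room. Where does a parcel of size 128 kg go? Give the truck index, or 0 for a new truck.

6

Trucks with room: truck 3 (181 kg), truck 5 (194 kg), truck 6 (210 kg).
Most room is truck 6 with 210 kg free.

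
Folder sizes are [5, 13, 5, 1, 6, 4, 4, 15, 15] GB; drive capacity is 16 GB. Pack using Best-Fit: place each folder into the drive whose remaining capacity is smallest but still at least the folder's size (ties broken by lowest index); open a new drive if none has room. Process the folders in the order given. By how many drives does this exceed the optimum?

0

Best-Fit: [5,5,6] [13,1] [4,4] [15] [15] → 5 drives.
Total size 68 GB; any packing needs at least ⌈68/16⌉ = 5 drives.
So 5 is already optimal.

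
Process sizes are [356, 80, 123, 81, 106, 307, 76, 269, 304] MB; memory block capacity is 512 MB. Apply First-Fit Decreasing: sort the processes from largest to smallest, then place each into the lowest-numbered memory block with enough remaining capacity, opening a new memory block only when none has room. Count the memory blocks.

Sorted descending: 356, 307, 304, 269, 123, 106, 81, 80, 76.
Put 356 MB in memory block 1; 156 MB remain.
Put 307 MB in memory block 2; 205 MB remain.
Put 304 MB in memory block 3; 208 MB remain.
Put 269 MB in memory block 4; 243 MB remain.
Put 123 MB in memory block 1; 33 MB remain.
Put 106 MB in memory block 2; 99 MB remain.
Put 81 MB in memory block 2; 18 MB remain.
Put 80 MB in memory block 3; 128 MB remain.
Put 76 MB in memory block 3; 52 MB remain.
Final memory blocks: [356,123] [307,106,81] [304,80,76] [269].

4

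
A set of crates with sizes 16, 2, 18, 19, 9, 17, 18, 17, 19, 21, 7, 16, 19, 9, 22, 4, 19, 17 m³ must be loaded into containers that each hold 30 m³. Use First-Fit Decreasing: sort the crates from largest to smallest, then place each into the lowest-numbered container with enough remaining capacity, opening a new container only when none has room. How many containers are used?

Sorted descending: 22, 21, 19, 19, 19, 19, 18, 18, 17, 17, 17, 16, 16, 9, 9, 7, 4, 2.
container 1: place 22 m³, 8 m³ left
container 2: place 21 m³, 9 m³ left
container 3: place 19 m³, 11 m³ left
container 4: place 19 m³, 11 m³ left
container 5: place 19 m³, 11 m³ left
container 6: place 19 m³, 11 m³ left
container 7: place 18 m³, 12 m³ left
container 8: place 18 m³, 12 m³ left
container 9: place 17 m³, 13 m³ left
container 10: place 17 m³, 13 m³ left
container 11: place 17 m³, 13 m³ left
container 12: place 16 m³, 14 m³ left
container 13: place 16 m³, 14 m³ left
container 2: place 9 m³, 0 m³ left
container 3: place 9 m³, 2 m³ left
container 1: place 7 m³, 1 m³ left
container 4: place 4 m³, 7 m³ left
container 3: place 2 m³, 0 m³ left

13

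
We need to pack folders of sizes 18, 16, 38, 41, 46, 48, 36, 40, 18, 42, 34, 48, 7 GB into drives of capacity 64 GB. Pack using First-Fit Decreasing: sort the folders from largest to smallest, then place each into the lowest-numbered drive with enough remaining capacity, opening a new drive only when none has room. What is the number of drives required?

9

Sorted descending: 48, 48, 46, 42, 41, 40, 38, 36, 34, 18, 18, 16, 7.
Put 48 GB in drive 1; 16 GB remain.
Put 48 GB in drive 2; 16 GB remain.
Put 46 GB in drive 3; 18 GB remain.
Put 42 GB in drive 4; 22 GB remain.
Put 41 GB in drive 5; 23 GB remain.
Put 40 GB in drive 6; 24 GB remain.
Put 38 GB in drive 7; 26 GB remain.
Put 36 GB in drive 8; 28 GB remain.
Put 34 GB in drive 9; 30 GB remain.
Put 18 GB in drive 3; 0 GB remain.
Put 18 GB in drive 4; 4 GB remain.
Put 16 GB in drive 1; 0 GB remain.
Put 7 GB in drive 2; 9 GB remain.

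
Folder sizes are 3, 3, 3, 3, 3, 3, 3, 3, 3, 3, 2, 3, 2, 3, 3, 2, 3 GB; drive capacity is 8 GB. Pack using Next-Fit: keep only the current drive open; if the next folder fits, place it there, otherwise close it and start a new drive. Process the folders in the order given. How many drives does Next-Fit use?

7

drive 1: place 3 GB, 5 GB left
drive 1: place 3 GB, 2 GB left
drive 2: place 3 GB, 5 GB left
drive 2: place 3 GB, 2 GB left
drive 3: place 3 GB, 5 GB left
drive 3: place 3 GB, 2 GB left
drive 4: place 3 GB, 5 GB left
drive 4: place 3 GB, 2 GB left
drive 5: place 3 GB, 5 GB left
drive 5: place 3 GB, 2 GB left
drive 5: place 2 GB, 0 GB left
drive 6: place 3 GB, 5 GB left
drive 6: place 2 GB, 3 GB left
drive 6: place 3 GB, 0 GB left
drive 7: place 3 GB, 5 GB left
drive 7: place 2 GB, 3 GB left
drive 7: place 3 GB, 0 GB left
Final drives: [3,3] [3,3] [3,3] [3,3] [3,3,2] [3,2,3] [3,2,3].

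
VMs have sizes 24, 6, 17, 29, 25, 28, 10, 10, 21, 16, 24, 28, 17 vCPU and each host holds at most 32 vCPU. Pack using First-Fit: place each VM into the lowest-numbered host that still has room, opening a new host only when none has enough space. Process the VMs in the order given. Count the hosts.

host 1: place 24 vCPU, 8 vCPU left
host 1: place 6 vCPU, 2 vCPU left
host 2: place 17 vCPU, 15 vCPU left
host 3: place 29 vCPU, 3 vCPU left
host 4: place 25 vCPU, 7 vCPU left
host 5: place 28 vCPU, 4 vCPU left
host 2: place 10 vCPU, 5 vCPU left
host 6: place 10 vCPU, 22 vCPU left
host 6: place 21 vCPU, 1 vCPU left
host 7: place 16 vCPU, 16 vCPU left
host 8: place 24 vCPU, 8 vCPU left
host 9: place 28 vCPU, 4 vCPU left
host 10: place 17 vCPU, 15 vCPU left
Final hosts: [24,6] [17,10] [29] [25] [28] [10,21] [16] [24] [28] [17].

10 hosts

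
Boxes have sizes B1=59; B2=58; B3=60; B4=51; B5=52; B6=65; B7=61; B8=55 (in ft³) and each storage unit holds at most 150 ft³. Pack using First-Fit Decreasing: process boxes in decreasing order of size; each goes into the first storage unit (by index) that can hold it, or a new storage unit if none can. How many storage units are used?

4 storage units

Sorted descending: 65, 61, 60, 59, 58, 55, 52, 51.
65 ft³ → storage unit 1 (remaining 85 ft³)
61 ft³ → storage unit 1 (remaining 24 ft³)
60 ft³ → storage unit 2 (remaining 90 ft³)
59 ft³ → storage unit 2 (remaining 31 ft³)
58 ft³ → storage unit 3 (remaining 92 ft³)
55 ft³ → storage unit 3 (remaining 37 ft³)
52 ft³ → storage unit 4 (remaining 98 ft³)
51 ft³ → storage unit 4 (remaining 47 ft³)
Final storage units: [65,61] [60,59] [58,55] [52,51].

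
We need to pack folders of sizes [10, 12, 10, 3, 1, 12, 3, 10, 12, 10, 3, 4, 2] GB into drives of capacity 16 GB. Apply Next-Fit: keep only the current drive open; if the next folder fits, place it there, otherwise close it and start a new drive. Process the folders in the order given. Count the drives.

8 drives

Put 10 GB in drive 1; 6 GB remain.
Put 12 GB in drive 2; 4 GB remain.
Put 10 GB in drive 3; 6 GB remain.
Put 3 GB in drive 3; 3 GB remain.
Put 1 GB in drive 3; 2 GB remain.
Put 12 GB in drive 4; 4 GB remain.
Put 3 GB in drive 4; 1 GB remain.
Put 10 GB in drive 5; 6 GB remain.
Put 12 GB in drive 6; 4 GB remain.
Put 10 GB in drive 7; 6 GB remain.
Put 3 GB in drive 7; 3 GB remain.
Put 4 GB in drive 8; 12 GB remain.
Put 2 GB in drive 8; 10 GB remain.
Final drives: [10] [12] [10,3,1] [12,3] [10] [12] [10,3] [4,2].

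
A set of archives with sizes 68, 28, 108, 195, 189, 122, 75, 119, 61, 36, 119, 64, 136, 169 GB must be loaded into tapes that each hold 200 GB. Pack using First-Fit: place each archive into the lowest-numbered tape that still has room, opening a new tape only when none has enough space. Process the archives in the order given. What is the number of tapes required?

68 GB → tape 1 (remaining 132 GB)
28 GB → tape 1 (remaining 104 GB)
108 GB → tape 2 (remaining 92 GB)
195 GB → tape 3 (remaining 5 GB)
189 GB → tape 4 (remaining 11 GB)
122 GB → tape 5 (remaining 78 GB)
75 GB → tape 1 (remaining 29 GB)
119 GB → tape 6 (remaining 81 GB)
61 GB → tape 2 (remaining 31 GB)
36 GB → tape 5 (remaining 42 GB)
119 GB → tape 7 (remaining 81 GB)
64 GB → tape 6 (remaining 17 GB)
136 GB → tape 8 (remaining 64 GB)
169 GB → tape 9 (remaining 31 GB)
Final tapes: [68,28,75] [108,61] [195] [189] [122,36] [119,64] [119] [136] [169].

9 tapes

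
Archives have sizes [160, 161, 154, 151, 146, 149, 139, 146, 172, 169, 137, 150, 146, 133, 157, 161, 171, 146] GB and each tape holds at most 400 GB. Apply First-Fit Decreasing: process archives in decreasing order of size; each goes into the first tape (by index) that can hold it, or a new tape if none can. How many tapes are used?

Sorted descending: 172, 171, 169, 161, 161, 160, 157, 154, 151, 150, 149, 146, 146, 146, 146, 139, 137, 133.
172 GB → tape 1 (remaining 228 GB)
171 GB → tape 1 (remaining 57 GB)
169 GB → tape 2 (remaining 231 GB)
161 GB → tape 2 (remaining 70 GB)
161 GB → tape 3 (remaining 239 GB)
160 GB → tape 3 (remaining 79 GB)
157 GB → tape 4 (remaining 243 GB)
154 GB → tape 4 (remaining 89 GB)
151 GB → tape 5 (remaining 249 GB)
150 GB → tape 5 (remaining 99 GB)
149 GB → tape 6 (remaining 251 GB)
146 GB → tape 6 (remaining 105 GB)
146 GB → tape 7 (remaining 254 GB)
146 GB → tape 7 (remaining 108 GB)
146 GB → tape 8 (remaining 254 GB)
139 GB → tape 8 (remaining 115 GB)
137 GB → tape 9 (remaining 263 GB)
133 GB → tape 9 (remaining 130 GB)
Final tapes: [172,171] [169,161] [161,160] [157,154] [151,150] [149,146] [146,146] [146,139] [137,133].

9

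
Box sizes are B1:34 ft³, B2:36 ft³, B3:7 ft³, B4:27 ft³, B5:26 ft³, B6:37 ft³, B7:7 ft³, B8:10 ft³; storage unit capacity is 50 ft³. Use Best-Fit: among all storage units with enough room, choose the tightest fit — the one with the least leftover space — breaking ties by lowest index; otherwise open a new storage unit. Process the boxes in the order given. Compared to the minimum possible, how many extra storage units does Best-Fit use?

Best-Fit: [34] [36,7,7] [27] [26] [37,10] → 5 storage units.
5 boxes exceed 25 ft³ (half the capacity), and no two of those can share a storage unit, so at least 5 storage units are needed.
So 5 is already optimal.

0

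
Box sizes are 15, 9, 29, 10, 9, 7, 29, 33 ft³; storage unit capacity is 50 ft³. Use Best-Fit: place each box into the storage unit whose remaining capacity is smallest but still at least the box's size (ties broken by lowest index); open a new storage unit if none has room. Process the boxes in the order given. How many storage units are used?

4

15 ft³ → storage unit 1 (remaining 35 ft³)
9 ft³ → storage unit 1 (remaining 26 ft³)
29 ft³ → storage unit 2 (remaining 21 ft³)
10 ft³ → storage unit 2 (remaining 11 ft³)
9 ft³ → storage unit 2 (remaining 2 ft³)
7 ft³ → storage unit 1 (remaining 19 ft³)
29 ft³ → storage unit 3 (remaining 21 ft³)
33 ft³ → storage unit 4 (remaining 17 ft³)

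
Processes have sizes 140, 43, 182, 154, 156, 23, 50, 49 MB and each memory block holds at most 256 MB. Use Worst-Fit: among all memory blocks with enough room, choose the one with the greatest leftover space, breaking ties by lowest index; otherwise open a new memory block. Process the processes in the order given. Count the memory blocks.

4

Put 140 MB in memory block 1; 116 MB remain.
Put 43 MB in memory block 1; 73 MB remain.
Put 182 MB in memory block 2; 74 MB remain.
Put 154 MB in memory block 3; 102 MB remain.
Put 156 MB in memory block 4; 100 MB remain.
Put 23 MB in memory block 3; 79 MB remain.
Put 50 MB in memory block 4; 50 MB remain.
Put 49 MB in memory block 3; 30 MB remain.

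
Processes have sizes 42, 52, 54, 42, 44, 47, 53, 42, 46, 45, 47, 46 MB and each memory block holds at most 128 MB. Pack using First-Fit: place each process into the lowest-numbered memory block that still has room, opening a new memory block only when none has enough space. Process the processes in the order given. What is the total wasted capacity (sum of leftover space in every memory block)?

Put 42 MB in memory block 1; 86 MB remain.
Put 52 MB in memory block 1; 34 MB remain.
Put 54 MB in memory block 2; 74 MB remain.
Put 42 MB in memory block 2; 32 MB remain.
Put 44 MB in memory block 3; 84 MB remain.
Put 47 MB in memory block 3; 37 MB remain.
Put 53 MB in memory block 4; 75 MB remain.
Put 42 MB in memory block 4; 33 MB remain.
Put 46 MB in memory block 5; 82 MB remain.
Put 45 MB in memory block 5; 37 MB remain.
Put 47 MB in memory block 6; 81 MB remain.
Put 46 MB in memory block 6; 35 MB remain.
6 memory blocks × 128 MB = 768 MB; used 560 MB; unused 208 MB.

208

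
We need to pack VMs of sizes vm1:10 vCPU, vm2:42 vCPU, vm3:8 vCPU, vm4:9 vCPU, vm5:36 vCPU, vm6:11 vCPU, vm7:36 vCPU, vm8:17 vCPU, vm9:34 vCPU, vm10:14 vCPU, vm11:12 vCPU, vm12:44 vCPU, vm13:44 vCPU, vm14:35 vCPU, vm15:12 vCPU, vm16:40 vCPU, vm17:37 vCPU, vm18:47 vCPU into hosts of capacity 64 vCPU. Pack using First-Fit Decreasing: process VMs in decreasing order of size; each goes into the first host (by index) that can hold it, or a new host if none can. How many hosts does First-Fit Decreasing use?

Sorted descending: 47, 44, 44, 42, 40, 37, 36, 36, 35, 34, 17, 14, 12, 12, 11, 10, 9, 8.
host 1: place 47 vCPU, 17 vCPU left
host 2: place 44 vCPU, 20 vCPU left
host 3: place 44 vCPU, 20 vCPU left
host 4: place 42 vCPU, 22 vCPU left
host 5: place 40 vCPU, 24 vCPU left
host 6: place 37 vCPU, 27 vCPU left
host 7: place 36 vCPU, 28 vCPU left
host 8: place 36 vCPU, 28 vCPU left
host 9: place 35 vCPU, 29 vCPU left
host 10: place 34 vCPU, 30 vCPU left
host 1: place 17 vCPU, 0 vCPU left
host 2: place 14 vCPU, 6 vCPU left
host 3: place 12 vCPU, 8 vCPU left
host 4: place 12 vCPU, 10 vCPU left
host 5: place 11 vCPU, 13 vCPU left
host 4: place 10 vCPU, 0 vCPU left
host 5: place 9 vCPU, 4 vCPU left
host 3: place 8 vCPU, 0 vCPU left

10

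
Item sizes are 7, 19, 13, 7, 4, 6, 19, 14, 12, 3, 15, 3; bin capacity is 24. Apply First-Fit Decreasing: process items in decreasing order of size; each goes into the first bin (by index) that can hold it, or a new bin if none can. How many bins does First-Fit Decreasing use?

Sorted descending: 19, 19, 15, 14, 13, 12, 7, 7, 6, 4, 3, 3.
19 → bin 1 (remaining 5)
19 → bin 2 (remaining 5)
15 → bin 3 (remaining 9)
14 → bin 4 (remaining 10)
13 → bin 5 (remaining 11)
12 → bin 6 (remaining 12)
7 → bin 3 (remaining 2)
7 → bin 4 (remaining 3)
6 → bin 5 (remaining 5)
4 → bin 1 (remaining 1)
3 → bin 2 (remaining 2)
3 → bin 4 (remaining 0)
Final bins: [19,4] [19,3] [15,7] [14,7,3] [13,6] [12].

6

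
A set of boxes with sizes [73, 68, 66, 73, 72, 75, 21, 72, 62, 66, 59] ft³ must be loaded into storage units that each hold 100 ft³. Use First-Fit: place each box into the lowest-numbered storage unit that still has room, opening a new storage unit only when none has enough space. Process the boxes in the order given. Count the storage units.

10 storage units

73 ft³ → storage unit 1 (remaining 27 ft³)
68 ft³ → storage unit 2 (remaining 32 ft³)
66 ft³ → storage unit 3 (remaining 34 ft³)
73 ft³ → storage unit 4 (remaining 27 ft³)
72 ft³ → storage unit 5 (remaining 28 ft³)
75 ft³ → storage unit 6 (remaining 25 ft³)
21 ft³ → storage unit 1 (remaining 6 ft³)
72 ft³ → storage unit 7 (remaining 28 ft³)
62 ft³ → storage unit 8 (remaining 38 ft³)
66 ft³ → storage unit 9 (remaining 34 ft³)
59 ft³ → storage unit 10 (remaining 41 ft³)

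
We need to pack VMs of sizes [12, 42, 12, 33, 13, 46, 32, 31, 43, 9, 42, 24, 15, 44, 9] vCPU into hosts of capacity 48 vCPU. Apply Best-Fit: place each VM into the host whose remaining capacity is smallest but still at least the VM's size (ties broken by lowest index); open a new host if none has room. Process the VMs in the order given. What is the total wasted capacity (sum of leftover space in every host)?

73

12 vCPU → host 1 (remaining 36 vCPU)
42 vCPU → host 2 (remaining 6 vCPU)
12 vCPU → host 1 (remaining 24 vCPU)
33 vCPU → host 3 (remaining 15 vCPU)
13 vCPU → host 3 (remaining 2 vCPU)
46 vCPU → host 4 (remaining 2 vCPU)
32 vCPU → host 5 (remaining 16 vCPU)
31 vCPU → host 6 (remaining 17 vCPU)
43 vCPU → host 7 (remaining 5 vCPU)
9 vCPU → host 5 (remaining 7 vCPU)
42 vCPU → host 8 (remaining 6 vCPU)
24 vCPU → host 1 (remaining 0 vCPU)
15 vCPU → host 6 (remaining 2 vCPU)
44 vCPU → host 9 (remaining 4 vCPU)
9 vCPU → host 10 (remaining 39 vCPU)
10 hosts × 48 vCPU = 480 vCPU; used 407 vCPU; unused 73 vCPU.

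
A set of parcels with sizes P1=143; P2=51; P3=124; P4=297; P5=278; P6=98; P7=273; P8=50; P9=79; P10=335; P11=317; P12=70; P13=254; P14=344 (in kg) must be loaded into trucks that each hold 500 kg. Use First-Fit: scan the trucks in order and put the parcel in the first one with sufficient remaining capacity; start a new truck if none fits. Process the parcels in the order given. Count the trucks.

truck 1: place P1 (143 kg), 357 kg left
truck 1: place P2 (51 kg), 306 kg left
truck 1: place P3 (124 kg), 182 kg left
truck 2: place P4 (297 kg), 203 kg left
truck 3: place P5 (278 kg), 222 kg left
truck 1: place P6 (98 kg), 84 kg left
truck 4: place P7 (273 kg), 227 kg left
truck 1: place P8 (50 kg), 34 kg left
truck 2: place P9 (79 kg), 124 kg left
truck 5: place P10 (335 kg), 165 kg left
truck 6: place P11 (317 kg), 183 kg left
truck 2: place P12 (70 kg), 54 kg left
truck 7: place P13 (254 kg), 246 kg left
truck 8: place P14 (344 kg), 156 kg left

8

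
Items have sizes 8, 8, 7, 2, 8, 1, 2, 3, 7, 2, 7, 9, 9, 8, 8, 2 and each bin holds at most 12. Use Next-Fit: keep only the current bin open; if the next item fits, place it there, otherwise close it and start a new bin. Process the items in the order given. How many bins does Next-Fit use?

bin 1: place 8, 4 left
bin 2: place 8, 4 left
bin 3: place 7, 5 left
bin 3: place 2, 3 left
bin 4: place 8, 4 left
bin 4: place 1, 3 left
bin 4: place 2, 1 left
bin 5: place 3, 9 left
bin 5: place 7, 2 left
bin 5: place 2, 0 left
bin 6: place 7, 5 left
bin 7: place 9, 3 left
bin 8: place 9, 3 left
bin 9: place 8, 4 left
bin 10: place 8, 4 left
bin 10: place 2, 2 left

10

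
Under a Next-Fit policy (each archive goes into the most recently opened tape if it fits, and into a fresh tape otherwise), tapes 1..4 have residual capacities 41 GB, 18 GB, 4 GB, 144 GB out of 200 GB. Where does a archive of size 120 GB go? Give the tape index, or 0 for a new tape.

4

Next-Fit only looks at tape 4, which has 144 GB free.
120 GB fits there.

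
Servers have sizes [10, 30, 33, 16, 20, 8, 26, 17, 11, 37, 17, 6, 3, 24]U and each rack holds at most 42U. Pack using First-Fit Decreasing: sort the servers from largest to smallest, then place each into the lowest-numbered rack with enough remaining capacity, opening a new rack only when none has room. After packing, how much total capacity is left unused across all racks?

Sorted descending: 37, 33, 30, 26, 24, 20, 17, 17, 16, 11, 10, 8, 6, 3.
37U → rack 1 (remaining 5U)
33U → rack 2 (remaining 9U)
30U → rack 3 (remaining 12U)
26U → rack 4 (remaining 16U)
24U → rack 5 (remaining 18U)
20U → rack 6 (remaining 22U)
17U → rack 5 (remaining 1U)
17U → rack 6 (remaining 5U)
16U → rack 4 (remaining 0U)
11U → rack 3 (remaining 1U)
10U → rack 7 (remaining 32U)
8U → rack 2 (remaining 1U)
6U → rack 7 (remaining 26U)
3U → rack 1 (remaining 2U)
7 racks × 42U = 294U; used 258U; unused 36U.

36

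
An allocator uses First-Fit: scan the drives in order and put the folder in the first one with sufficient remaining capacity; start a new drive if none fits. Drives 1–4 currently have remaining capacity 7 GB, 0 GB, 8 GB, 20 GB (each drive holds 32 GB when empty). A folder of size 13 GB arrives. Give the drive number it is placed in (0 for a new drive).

Drives with room: drive 4 (20 GB).
The first with room is drive 4.

4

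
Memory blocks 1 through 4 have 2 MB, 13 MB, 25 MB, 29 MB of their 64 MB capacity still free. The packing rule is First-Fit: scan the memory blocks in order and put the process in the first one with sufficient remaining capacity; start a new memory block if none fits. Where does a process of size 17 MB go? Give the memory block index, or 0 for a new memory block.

Memory blocks with room: memory block 3 (25 MB), memory block 4 (29 MB).
The first with room is memory block 3.

3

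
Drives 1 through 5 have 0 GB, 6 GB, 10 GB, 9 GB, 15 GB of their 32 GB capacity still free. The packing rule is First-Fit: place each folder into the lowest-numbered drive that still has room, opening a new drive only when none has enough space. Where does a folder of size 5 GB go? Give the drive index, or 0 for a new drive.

Drives with room: drive 2 (6 GB), drive 3 (10 GB), drive 4 (9 GB), drive 5 (15 GB).
The first with room is drive 2.

2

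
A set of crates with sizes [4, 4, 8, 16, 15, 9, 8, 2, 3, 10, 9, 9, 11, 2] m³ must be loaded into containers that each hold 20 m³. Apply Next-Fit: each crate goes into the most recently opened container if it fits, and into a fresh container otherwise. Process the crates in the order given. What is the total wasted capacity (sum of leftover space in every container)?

30

4 m³ → container 1 (remaining 16 m³)
4 m³ → container 1 (remaining 12 m³)
8 m³ → container 1 (remaining 4 m³)
16 m³ → container 2 (remaining 4 m³)
15 m³ → container 3 (remaining 5 m³)
9 m³ → container 4 (remaining 11 m³)
8 m³ → container 4 (remaining 3 m³)
2 m³ → container 4 (remaining 1 m³)
3 m³ → container 5 (remaining 17 m³)
10 m³ → container 5 (remaining 7 m³)
9 m³ → container 6 (remaining 11 m³)
9 m³ → container 6 (remaining 2 m³)
11 m³ → container 7 (remaining 9 m³)
2 m³ → container 7 (remaining 7 m³)
7 containers × 20 m³ = 140 m³; used 110 m³; unused 30 m³.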